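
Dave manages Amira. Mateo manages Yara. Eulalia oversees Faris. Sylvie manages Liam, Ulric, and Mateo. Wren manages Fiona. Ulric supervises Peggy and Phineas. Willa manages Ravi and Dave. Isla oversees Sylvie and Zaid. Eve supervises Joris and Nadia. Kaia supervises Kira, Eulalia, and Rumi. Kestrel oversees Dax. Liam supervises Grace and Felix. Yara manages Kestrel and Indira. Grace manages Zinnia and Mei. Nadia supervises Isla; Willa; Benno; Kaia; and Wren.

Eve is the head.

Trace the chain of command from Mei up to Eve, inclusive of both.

Mei -> Grace -> Liam -> Sylvie -> Isla -> Nadia -> Eve

Mei reports to Grace. Grace reports to Liam. Liam reports to Sylvie. Sylvie reports to Isla. Isla reports to Nadia. Nadia reports to Eve. Eve is at the top.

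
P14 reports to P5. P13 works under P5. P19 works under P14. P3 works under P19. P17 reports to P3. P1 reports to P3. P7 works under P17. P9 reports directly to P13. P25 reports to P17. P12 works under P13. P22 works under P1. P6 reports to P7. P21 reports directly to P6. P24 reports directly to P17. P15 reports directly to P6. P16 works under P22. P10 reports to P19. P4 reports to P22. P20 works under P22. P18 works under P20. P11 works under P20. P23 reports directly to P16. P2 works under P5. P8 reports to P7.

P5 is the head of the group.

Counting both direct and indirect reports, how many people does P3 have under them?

P3 directly manages P17, P1. Under P17: P24, P25, P7, P8, P6, P15, P21 (7). Under P1: P22, P20, P11, P18, P4, P16, P23 (7). So P3's organization is 2 direct reports plus everyone under them: 8 + 8 = 16.

16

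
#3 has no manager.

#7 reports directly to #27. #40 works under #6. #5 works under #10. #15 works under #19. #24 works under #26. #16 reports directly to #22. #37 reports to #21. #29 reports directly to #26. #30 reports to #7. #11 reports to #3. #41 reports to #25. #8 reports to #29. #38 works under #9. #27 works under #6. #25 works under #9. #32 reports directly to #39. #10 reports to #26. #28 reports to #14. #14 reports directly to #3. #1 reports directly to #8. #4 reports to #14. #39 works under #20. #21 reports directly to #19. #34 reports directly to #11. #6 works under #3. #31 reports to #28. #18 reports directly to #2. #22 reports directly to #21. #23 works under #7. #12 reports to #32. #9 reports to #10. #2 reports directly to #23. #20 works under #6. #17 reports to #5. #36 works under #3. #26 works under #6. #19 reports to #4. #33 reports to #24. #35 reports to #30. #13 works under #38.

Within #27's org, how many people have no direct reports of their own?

The people in #27's organization with no one reporting to them are #18, #35. That is 2.

2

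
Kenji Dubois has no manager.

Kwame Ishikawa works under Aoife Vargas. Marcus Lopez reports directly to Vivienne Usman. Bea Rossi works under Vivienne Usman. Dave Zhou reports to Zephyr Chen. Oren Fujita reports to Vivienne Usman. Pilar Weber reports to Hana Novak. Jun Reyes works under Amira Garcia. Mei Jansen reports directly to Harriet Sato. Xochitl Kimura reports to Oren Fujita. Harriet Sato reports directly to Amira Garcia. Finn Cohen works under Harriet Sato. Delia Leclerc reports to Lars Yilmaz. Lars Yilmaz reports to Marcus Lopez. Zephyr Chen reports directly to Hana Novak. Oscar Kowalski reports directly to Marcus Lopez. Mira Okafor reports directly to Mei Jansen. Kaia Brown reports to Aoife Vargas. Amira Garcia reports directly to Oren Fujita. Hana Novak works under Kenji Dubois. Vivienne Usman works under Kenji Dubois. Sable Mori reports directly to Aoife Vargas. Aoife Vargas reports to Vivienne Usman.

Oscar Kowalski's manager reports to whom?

Vivienne Usman

Oscar Kowalski reports to Marcus Lopez, and Marcus Lopez reports to Vivienne Usman. So Oscar Kowalski's skip-level manager is Vivienne Usman.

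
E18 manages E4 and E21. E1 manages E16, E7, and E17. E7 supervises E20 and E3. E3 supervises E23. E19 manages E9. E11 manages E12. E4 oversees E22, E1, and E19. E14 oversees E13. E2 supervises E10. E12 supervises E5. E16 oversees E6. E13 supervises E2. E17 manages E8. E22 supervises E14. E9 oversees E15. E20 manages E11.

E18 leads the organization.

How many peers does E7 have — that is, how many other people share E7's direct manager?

E7 reports to E1. E1's other direct reports are E17, E16 — 2 peers.

2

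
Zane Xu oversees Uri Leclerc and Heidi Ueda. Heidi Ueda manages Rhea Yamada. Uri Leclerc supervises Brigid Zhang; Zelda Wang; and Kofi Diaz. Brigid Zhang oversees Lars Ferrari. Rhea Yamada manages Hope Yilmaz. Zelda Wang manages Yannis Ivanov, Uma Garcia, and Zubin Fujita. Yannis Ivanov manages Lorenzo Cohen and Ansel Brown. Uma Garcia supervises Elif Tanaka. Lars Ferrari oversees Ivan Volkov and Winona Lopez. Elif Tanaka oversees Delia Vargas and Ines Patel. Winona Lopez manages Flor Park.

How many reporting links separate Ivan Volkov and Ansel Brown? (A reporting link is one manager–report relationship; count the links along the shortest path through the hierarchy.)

Ivan Volkov is 3 levels below Uri Leclerc, and Ansel Brown is 3 levels below Uri Leclerc (their lowest common manager). The shortest path runs up from Ivan Volkov to Uri Leclerc and back down to Ansel Brown: 3 + 3 = 6 links.

6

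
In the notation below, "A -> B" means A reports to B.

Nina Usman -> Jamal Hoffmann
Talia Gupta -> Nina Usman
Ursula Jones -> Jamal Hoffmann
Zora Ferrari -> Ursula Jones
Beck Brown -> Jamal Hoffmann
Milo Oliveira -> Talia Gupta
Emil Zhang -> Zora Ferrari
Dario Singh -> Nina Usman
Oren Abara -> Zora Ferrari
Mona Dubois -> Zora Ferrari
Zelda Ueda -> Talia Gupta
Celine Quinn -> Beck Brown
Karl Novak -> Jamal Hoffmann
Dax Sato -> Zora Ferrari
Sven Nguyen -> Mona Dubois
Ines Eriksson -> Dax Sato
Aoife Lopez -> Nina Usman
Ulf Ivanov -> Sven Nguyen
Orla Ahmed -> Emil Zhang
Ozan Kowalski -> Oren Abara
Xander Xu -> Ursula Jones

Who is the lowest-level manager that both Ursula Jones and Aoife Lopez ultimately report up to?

Jamal Hoffmann

Ursula Jones's chain of managers is Jamal Hoffmann. Aoife Lopez's chain of managers is Nina Usman, Jamal Hoffmann. The first manager that appears in both chains is Jamal Hoffmann.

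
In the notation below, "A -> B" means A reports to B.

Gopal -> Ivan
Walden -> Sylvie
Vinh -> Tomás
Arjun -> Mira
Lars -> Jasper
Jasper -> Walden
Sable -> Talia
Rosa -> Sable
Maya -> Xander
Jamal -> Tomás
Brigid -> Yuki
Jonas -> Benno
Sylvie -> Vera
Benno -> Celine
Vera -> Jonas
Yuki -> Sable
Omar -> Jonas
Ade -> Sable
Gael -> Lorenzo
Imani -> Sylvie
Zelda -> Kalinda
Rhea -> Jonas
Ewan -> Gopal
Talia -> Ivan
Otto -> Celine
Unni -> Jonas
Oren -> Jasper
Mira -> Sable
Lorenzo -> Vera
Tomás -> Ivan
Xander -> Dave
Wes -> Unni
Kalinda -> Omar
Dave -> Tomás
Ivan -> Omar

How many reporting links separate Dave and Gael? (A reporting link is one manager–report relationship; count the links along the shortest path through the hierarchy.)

Dave is 4 levels below Jonas, and Gael is 3 levels below Jonas (their lowest common manager). The shortest path runs up from Dave to Jonas and back down to Gael: 4 + 3 = 7 links.

7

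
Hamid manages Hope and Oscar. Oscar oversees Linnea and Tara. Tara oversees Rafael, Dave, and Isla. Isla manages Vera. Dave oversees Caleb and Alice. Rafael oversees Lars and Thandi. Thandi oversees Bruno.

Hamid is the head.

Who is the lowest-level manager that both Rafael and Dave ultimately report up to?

Tara

Rafael's chain of managers is Tara, Oscar, Hamid. Dave's chain of managers is Tara, Oscar, Hamid. The first manager that appears in both chains is Tara.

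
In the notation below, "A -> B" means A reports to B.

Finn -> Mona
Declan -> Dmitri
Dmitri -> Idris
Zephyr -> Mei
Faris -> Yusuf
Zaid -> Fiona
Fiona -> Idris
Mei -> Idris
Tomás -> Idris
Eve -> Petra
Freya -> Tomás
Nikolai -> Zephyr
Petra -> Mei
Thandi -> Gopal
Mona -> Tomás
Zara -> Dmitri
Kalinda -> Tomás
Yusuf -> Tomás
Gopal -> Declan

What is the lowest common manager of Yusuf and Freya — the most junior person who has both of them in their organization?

Tomás

Yusuf's chain of managers is Tomás, Idris. Freya's chain of managers is Tomás, Idris. The first manager that appears in both chains is Tomás.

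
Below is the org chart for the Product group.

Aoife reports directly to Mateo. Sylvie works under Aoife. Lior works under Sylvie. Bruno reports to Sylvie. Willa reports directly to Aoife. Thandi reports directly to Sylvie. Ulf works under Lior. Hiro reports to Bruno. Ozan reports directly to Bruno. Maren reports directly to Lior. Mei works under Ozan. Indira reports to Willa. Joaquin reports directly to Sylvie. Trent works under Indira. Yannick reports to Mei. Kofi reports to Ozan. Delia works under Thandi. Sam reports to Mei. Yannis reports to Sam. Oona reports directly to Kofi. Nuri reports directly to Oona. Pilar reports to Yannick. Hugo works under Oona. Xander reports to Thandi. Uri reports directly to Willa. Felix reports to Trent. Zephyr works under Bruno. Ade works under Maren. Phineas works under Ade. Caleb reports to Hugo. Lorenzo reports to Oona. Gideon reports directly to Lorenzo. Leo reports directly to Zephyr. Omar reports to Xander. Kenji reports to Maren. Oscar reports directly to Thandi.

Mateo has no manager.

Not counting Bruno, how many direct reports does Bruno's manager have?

Bruno reports to Sylvie. Sylvie's other direct reports are Lior, Thandi, Joaquin — 3 peers.

3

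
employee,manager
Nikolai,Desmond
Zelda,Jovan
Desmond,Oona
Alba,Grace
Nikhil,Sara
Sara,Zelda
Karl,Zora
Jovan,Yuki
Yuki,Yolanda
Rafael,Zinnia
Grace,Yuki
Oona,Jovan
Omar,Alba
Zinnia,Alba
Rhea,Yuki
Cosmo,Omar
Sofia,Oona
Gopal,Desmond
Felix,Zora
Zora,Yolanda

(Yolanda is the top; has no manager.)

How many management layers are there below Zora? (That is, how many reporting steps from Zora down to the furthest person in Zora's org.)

The longest chain under Zora runs Zora → Felix, which is 1 level below Zora.

1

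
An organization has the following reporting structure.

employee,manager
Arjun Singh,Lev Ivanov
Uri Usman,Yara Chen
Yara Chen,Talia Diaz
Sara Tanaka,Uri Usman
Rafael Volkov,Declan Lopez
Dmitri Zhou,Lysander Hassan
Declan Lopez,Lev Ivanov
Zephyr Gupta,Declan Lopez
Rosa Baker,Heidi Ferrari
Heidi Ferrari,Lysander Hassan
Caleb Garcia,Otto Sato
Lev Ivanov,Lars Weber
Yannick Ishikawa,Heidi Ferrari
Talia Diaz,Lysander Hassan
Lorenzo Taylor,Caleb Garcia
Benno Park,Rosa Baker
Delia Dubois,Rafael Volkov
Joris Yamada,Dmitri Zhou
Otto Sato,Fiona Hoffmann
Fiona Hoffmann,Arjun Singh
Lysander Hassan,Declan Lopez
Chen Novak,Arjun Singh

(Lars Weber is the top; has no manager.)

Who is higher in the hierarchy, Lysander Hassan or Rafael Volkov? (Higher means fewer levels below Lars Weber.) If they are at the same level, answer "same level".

Both Lysander Hassan and Rafael Volkov are 3 levels below Lars Weber.

same level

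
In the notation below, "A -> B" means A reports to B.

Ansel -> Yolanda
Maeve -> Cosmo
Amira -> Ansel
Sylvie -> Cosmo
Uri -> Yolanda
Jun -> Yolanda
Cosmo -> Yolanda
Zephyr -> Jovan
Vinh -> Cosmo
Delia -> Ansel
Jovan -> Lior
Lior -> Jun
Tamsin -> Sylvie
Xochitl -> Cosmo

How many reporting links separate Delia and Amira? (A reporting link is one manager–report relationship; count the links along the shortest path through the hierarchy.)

Delia is 1 level below Ansel, and Amira is 1 level below Ansel (their lowest common manager). The shortest path runs up from Delia to Ansel and back down to Amira: 1 + 1 = 2 links.

2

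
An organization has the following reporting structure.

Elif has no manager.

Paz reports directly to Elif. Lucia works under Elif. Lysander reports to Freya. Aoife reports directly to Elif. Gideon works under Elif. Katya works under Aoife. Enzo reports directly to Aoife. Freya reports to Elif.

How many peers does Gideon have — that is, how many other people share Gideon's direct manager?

4

Gideon reports to Elif. Elif's other direct reports are Freya, Paz, Aoife, Lucia — 4 peers.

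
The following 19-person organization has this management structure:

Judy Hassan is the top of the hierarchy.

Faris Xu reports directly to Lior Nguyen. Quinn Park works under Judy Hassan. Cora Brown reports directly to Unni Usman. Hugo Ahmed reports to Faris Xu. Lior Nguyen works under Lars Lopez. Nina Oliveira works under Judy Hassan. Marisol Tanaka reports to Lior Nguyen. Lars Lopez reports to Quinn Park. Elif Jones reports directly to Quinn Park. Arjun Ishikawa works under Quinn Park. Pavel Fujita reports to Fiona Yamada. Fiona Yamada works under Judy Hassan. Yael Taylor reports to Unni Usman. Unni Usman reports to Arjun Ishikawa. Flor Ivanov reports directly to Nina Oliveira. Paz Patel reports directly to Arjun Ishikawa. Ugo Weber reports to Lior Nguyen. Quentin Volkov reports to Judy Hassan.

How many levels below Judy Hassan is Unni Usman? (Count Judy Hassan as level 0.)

Chain from Unni Usman up to Judy Hassan: Unni Usman → Arjun Ishikawa → Quinn Park → Judy Hassan. That is 3 steps up, so Unni Usman is 3 levels below Judy Hassan.

3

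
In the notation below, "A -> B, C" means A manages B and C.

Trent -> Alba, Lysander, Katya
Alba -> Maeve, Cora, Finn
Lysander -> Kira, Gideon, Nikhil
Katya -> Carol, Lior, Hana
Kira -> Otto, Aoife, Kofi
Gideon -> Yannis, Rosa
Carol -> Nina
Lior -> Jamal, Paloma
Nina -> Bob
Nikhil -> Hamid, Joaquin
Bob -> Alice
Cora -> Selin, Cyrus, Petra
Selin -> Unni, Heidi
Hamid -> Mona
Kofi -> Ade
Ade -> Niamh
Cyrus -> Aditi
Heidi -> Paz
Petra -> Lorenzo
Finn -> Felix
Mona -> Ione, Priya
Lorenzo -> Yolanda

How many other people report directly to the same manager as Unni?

Unni reports to Selin. Selin's other direct reports are Heidi — 1 peer.

1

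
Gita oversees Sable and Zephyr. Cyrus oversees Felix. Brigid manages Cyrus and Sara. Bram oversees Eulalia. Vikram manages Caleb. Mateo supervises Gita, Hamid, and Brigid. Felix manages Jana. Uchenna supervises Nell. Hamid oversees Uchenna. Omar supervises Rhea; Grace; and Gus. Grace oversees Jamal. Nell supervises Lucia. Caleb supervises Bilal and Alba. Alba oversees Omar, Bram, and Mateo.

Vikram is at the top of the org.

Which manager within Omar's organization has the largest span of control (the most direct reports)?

Omar

Direct-report counts within Omar's organization: Omar has 3; Grace has 1. The largest is 3, held by Omar.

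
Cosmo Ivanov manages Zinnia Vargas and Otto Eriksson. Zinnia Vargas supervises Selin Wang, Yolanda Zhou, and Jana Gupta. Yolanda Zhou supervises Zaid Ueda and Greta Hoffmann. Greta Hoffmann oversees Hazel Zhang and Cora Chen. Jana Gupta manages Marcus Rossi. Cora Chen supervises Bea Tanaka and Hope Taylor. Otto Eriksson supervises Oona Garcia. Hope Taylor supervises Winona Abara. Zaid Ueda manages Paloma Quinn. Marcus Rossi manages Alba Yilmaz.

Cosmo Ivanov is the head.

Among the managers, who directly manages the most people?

Zinnia Vargas

Direct-report counts: Cosmo Ivanov has 2; Otto Eriksson has 1; Zinnia Vargas has 3; Jana Gupta has 1; Marcus Rossi has 1; Yolanda Zhou has 2; Zaid Ueda has 1; Greta Hoffmann has 2; Cora Chen has 2; Hope Taylor has 1. The largest is 3, held by Zinnia Vargas.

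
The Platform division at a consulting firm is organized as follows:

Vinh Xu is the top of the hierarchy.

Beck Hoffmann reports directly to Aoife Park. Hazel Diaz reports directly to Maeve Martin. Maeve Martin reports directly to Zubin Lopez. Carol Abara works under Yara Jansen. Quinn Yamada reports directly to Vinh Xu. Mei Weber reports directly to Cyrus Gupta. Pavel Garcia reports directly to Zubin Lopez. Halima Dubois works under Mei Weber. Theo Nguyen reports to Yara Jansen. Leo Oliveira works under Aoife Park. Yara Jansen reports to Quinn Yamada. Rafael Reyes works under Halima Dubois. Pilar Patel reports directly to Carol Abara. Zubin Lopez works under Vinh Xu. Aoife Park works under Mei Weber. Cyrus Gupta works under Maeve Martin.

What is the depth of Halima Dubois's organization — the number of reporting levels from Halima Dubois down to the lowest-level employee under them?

1

The longest chain under Halima Dubois runs Halima Dubois → Rafael Reyes, which is 1 level below Halima Dubois.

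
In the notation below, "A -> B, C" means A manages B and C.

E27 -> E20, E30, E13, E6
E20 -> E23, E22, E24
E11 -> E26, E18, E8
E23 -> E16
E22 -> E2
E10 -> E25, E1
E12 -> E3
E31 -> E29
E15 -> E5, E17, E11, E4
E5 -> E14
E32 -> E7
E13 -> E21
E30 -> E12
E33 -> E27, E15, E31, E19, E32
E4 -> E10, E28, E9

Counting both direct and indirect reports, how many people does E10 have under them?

2

E10 directly manages E25, E1. E25 has no reports. E1 has no reports. So E10's organization is 2 direct reports plus everyone under them: 1 + 1 = 2.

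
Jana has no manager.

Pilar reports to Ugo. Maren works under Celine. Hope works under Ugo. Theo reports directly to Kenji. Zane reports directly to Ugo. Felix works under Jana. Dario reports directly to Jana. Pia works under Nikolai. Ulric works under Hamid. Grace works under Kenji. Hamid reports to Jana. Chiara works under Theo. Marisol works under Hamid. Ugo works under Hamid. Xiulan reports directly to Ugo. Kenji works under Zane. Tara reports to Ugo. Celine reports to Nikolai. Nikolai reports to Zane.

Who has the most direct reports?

Direct-report counts: Jana has 3; Hamid has 3; Ugo has 5; Zane has 2; Kenji has 2; Theo has 1; Nikolai has 2; Celine has 1. The largest is 5, held by Ugo.

Ugo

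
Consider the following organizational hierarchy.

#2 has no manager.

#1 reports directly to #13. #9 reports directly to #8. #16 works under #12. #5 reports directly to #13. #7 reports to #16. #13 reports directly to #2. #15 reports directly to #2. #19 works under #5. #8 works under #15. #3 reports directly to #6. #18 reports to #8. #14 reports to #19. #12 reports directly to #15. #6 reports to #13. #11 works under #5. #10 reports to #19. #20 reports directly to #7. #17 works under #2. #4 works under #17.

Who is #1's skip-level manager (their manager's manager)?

#2

#1 reports to #13, and #13 reports to #2. So #1's skip-level manager is #2.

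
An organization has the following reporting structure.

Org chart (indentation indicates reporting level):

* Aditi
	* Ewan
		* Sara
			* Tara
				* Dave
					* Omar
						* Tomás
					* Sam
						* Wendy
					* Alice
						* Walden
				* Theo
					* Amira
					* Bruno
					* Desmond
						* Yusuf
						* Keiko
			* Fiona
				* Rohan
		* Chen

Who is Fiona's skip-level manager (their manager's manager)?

Ewan

Fiona reports to Sara, and Sara reports to Ewan. So Fiona's skip-level manager is Ewan.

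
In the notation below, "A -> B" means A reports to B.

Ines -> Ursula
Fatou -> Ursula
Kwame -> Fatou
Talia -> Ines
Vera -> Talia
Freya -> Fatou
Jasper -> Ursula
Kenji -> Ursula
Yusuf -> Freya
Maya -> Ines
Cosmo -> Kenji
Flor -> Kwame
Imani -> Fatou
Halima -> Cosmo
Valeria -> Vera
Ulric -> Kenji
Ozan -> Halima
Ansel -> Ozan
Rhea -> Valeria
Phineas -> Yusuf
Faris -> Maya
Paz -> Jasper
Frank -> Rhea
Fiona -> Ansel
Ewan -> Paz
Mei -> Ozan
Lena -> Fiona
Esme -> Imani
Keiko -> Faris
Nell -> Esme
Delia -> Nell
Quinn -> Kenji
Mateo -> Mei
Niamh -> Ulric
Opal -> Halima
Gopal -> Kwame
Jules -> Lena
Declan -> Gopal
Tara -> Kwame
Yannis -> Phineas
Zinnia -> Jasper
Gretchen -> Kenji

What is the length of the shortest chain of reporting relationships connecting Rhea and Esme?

Rhea is 5 levels below Ursula, and Esme is 3 levels below Ursula (their lowest common manager). The shortest path runs up from Rhea to Ursula and back down to Esme: 5 + 3 = 8 links.

8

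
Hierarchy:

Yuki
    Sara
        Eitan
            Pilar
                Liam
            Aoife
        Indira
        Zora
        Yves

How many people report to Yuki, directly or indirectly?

Yuki directly manages Sara. Under Sara: Yves, Zora, Indira, Eitan, Aoife, Pilar, Liam (7). That's 8 in total.

8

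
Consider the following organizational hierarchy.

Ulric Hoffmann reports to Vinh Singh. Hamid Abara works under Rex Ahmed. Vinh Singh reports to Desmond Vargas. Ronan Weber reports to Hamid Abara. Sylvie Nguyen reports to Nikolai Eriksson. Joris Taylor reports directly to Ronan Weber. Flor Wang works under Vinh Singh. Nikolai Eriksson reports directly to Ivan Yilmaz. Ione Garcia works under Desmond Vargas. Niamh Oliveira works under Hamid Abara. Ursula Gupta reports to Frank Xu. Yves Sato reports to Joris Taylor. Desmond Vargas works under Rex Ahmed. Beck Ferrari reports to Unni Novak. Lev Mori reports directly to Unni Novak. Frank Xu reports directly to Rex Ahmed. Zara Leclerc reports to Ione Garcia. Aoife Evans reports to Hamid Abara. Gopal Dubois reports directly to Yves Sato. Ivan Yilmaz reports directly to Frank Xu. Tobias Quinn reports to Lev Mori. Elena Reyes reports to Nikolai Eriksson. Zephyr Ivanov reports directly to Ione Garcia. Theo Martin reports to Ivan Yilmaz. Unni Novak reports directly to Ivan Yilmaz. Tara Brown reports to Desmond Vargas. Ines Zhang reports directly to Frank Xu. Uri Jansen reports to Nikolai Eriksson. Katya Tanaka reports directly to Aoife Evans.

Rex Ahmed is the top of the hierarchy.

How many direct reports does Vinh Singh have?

Vinh Singh directly manages Ulric Hoffmann, Flor Wang. That is 2 direct reports.

2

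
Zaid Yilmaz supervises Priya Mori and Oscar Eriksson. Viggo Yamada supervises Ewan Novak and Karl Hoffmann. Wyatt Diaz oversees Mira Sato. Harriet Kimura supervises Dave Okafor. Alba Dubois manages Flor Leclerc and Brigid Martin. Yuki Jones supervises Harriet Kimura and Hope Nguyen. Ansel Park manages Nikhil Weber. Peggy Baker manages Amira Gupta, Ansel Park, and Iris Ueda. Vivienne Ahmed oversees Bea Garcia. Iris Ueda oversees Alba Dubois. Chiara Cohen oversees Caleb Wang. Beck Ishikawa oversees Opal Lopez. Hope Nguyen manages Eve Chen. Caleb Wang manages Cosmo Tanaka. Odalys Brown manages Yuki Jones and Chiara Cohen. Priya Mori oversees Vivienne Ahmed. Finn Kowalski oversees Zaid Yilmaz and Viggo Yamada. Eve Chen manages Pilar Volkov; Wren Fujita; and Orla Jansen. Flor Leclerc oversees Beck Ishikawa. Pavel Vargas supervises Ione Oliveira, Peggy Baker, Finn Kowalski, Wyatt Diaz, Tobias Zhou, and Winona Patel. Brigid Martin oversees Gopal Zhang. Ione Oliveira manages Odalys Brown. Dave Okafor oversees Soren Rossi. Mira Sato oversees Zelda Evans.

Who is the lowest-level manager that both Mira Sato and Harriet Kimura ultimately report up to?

Mira Sato's chain of managers is Wyatt Diaz, Pavel Vargas. Harriet Kimura's chain of managers is Yuki Jones, Odalys Brown, Ione Oliveira, Pavel Vargas. The first manager that appears in both chains is Pavel Vargas.

Pavel Vargas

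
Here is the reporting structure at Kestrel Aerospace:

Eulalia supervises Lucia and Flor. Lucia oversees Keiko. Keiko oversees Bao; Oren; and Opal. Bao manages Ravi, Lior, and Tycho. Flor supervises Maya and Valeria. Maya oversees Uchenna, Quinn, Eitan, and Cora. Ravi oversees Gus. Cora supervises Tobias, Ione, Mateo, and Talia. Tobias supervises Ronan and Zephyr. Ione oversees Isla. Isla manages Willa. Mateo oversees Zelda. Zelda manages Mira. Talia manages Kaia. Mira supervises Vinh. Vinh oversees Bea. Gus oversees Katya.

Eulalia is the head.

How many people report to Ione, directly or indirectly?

Ione directly manages Isla. Under Isla: Willa (1). That's 2 in total.

2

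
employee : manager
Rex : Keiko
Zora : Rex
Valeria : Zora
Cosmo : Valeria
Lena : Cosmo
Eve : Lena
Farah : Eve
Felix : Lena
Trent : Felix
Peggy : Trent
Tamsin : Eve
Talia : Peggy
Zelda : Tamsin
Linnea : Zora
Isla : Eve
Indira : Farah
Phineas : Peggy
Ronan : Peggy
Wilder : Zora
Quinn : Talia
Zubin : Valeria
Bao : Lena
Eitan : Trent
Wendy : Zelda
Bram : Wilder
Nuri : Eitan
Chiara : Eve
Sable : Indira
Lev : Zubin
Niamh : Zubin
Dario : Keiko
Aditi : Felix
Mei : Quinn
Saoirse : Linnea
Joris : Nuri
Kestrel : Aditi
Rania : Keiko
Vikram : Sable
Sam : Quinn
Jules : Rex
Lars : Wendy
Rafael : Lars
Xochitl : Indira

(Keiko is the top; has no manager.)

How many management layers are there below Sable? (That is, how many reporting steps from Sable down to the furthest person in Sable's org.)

1

The longest chain under Sable runs Sable → Vikram, which is 1 level below Sable.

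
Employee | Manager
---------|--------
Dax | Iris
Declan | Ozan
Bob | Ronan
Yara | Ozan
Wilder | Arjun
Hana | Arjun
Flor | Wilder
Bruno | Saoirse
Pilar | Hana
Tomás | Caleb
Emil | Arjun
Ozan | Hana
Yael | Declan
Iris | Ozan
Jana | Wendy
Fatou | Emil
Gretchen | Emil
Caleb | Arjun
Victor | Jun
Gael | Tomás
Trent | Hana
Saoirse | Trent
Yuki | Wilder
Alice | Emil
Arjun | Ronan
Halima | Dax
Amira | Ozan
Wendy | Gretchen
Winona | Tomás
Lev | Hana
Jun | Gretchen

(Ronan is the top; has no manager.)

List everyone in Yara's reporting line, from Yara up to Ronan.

Yara -> Ozan -> Hana -> Arjun -> Ronan

Yara reports to Ozan. Ozan reports to Hana. Hana reports to Arjun. Arjun reports to Ronan. Ronan is at the top.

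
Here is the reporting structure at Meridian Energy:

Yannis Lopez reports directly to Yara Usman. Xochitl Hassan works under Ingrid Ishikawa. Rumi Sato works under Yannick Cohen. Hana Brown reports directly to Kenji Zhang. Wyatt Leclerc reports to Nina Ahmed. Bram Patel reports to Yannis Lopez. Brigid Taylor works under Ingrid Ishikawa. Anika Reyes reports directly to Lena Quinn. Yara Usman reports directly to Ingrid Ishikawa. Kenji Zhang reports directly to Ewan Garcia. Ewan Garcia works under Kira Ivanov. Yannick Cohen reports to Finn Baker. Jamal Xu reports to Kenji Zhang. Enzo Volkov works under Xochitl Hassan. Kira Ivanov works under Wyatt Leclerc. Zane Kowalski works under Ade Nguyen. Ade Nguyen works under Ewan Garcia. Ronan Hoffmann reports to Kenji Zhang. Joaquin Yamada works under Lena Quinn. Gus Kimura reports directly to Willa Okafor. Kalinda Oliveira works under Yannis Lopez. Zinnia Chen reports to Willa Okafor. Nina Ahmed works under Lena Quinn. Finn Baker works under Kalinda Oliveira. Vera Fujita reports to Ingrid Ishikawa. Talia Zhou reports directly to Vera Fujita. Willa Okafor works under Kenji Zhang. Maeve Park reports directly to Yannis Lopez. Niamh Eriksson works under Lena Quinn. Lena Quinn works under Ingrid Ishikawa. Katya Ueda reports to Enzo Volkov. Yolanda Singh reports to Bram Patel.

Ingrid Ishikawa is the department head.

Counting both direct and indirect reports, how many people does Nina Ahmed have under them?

Nina Ahmed directly manages Wyatt Leclerc. Under Wyatt Leclerc: Kira Ivanov, Ewan Garcia, Ade Nguyen, Zane Kowalski, Kenji Zhang, Hana Brown, Ronan Hoffmann, Jamal Xu, Willa Okafor, Zinnia Chen, Gus Kimura (11). That's 12 in total.

12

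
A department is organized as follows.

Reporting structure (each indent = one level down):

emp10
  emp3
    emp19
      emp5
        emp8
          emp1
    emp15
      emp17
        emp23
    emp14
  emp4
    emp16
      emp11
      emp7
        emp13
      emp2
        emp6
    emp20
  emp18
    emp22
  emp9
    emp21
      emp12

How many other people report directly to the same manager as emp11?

emp11 reports to emp16. emp16's other direct reports are emp7, emp2 — 2 peers.

2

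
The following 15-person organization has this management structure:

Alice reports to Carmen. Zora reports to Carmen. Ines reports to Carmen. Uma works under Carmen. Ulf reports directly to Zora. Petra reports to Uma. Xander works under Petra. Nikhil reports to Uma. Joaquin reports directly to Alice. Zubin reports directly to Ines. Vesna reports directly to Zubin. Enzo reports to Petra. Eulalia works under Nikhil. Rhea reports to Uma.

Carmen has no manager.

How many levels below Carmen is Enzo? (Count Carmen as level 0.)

3

Chain from Enzo up to Carmen: Enzo → Petra → Uma → Carmen. That is 3 steps up, so Enzo is 3 levels below Carmen.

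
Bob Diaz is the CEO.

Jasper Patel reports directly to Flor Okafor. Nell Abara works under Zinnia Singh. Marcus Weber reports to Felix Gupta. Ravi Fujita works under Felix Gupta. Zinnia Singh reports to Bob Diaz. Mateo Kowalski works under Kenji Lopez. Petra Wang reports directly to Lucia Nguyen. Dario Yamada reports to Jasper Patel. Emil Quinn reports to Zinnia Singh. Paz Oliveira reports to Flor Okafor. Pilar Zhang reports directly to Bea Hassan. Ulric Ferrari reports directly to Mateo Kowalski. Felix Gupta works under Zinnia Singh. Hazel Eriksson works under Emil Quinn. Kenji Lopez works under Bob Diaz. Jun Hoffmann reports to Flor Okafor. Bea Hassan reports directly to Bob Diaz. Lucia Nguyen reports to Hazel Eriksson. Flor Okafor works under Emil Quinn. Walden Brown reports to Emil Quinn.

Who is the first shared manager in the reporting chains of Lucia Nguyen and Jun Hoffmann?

Lucia Nguyen's chain of managers is Hazel Eriksson, Emil Quinn, Zinnia Singh, Bob Diaz. Jun Hoffmann's chain of managers is Flor Okafor, Emil Quinn, Zinnia Singh, Bob Diaz. The first manager that appears in both chains is Emil Quinn.

Emil Quinn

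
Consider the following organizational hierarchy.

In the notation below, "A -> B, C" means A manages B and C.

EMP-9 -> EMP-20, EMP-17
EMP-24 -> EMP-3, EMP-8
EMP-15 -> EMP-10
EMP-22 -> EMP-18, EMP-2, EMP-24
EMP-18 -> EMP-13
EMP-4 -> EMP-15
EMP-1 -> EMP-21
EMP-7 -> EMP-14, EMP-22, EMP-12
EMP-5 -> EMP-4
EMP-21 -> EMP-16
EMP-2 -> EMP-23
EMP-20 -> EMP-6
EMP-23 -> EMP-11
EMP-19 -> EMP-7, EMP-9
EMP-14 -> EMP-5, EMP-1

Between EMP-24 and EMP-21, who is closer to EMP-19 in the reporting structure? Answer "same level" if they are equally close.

EMP-24 is 3 levels below EMP-19; EMP-21 is 4. EMP-24 is higher.

EMP-24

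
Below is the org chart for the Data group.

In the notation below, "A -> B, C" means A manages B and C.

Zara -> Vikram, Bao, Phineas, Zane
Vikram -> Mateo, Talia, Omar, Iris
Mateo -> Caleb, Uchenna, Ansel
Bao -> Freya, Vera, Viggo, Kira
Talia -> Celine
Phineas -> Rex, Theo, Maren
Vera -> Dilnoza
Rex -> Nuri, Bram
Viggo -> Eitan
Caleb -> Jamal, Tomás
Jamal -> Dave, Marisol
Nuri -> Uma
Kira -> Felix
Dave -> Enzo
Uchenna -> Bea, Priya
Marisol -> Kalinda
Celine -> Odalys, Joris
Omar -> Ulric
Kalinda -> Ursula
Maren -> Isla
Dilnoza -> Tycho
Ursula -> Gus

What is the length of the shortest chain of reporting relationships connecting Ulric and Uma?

7

Ulric is 3 levels below Zara, and Uma is 4 levels below Zara (their lowest common manager). The shortest path runs up from Ulric to Zara and back down to Uma: 3 + 4 = 7 links.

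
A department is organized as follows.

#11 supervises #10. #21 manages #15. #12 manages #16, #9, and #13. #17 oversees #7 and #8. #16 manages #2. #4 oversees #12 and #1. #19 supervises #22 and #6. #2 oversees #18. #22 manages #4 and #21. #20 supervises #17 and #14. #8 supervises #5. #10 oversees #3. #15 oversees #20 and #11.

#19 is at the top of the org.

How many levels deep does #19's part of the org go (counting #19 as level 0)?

7

The longest chain under #19 runs #19 → #22 → #21 → #15 → #20 → #17 → #8 → #5, which is 7 levels below #19.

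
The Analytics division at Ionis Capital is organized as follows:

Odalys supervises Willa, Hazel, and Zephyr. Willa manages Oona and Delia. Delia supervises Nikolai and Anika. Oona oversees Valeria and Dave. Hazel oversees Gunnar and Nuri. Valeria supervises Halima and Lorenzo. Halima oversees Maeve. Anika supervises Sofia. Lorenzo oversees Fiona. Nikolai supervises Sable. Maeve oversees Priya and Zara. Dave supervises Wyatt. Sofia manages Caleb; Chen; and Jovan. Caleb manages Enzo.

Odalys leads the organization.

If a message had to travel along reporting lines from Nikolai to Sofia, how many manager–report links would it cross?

3

Nikolai is 1 level below Delia, and Sofia is 2 levels below Delia (their lowest common manager). The shortest path runs up from Nikolai to Delia and back down to Sofia: 1 + 2 = 3 links.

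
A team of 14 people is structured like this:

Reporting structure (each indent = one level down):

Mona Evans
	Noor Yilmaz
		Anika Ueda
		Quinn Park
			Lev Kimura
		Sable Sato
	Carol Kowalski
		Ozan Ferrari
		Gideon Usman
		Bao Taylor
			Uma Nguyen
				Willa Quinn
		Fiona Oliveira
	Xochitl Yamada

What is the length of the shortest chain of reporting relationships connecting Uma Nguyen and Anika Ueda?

Uma Nguyen is 3 levels below Mona Evans, and Anika Ueda is 2 levels below Mona Evans (their lowest common manager). The shortest path runs up from Uma Nguyen to Mona Evans and back down to Anika Ueda: 3 + 2 = 5 links.

5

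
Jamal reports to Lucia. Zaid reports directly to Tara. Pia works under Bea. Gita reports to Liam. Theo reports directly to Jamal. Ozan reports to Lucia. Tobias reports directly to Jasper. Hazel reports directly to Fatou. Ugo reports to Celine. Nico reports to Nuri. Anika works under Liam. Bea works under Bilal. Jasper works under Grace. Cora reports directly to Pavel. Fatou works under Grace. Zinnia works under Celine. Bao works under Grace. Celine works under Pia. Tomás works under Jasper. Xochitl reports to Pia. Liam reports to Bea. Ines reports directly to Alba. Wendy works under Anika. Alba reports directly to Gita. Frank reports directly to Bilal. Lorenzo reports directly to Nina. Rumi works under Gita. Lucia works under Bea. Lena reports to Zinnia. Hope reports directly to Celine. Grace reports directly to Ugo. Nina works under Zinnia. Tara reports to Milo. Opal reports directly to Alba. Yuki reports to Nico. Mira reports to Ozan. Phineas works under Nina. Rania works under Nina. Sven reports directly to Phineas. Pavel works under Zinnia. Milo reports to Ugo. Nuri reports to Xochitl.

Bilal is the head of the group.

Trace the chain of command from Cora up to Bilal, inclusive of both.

Cora reports to Pavel. Pavel reports to Zinnia. Zinnia reports to Celine. Celine reports to Pia. Pia reports to Bea. Bea reports to Bilal. Bilal is at the top.

Cora -> Pavel -> Zinnia -> Celine -> Pia -> Bea -> Bilal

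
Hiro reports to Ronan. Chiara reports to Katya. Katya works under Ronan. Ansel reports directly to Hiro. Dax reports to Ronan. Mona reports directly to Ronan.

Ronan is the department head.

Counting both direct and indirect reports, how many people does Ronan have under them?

6

Ronan directly manages Hiro, Mona, Katya, Dax. Under Hiro: Ansel (1). Mona has no reports. Under Katya: Chiara (1). Dax has no reports. So Ronan's organization is 4 direct reports plus everyone under them: 2 + 1 + 2 + 1 = 6.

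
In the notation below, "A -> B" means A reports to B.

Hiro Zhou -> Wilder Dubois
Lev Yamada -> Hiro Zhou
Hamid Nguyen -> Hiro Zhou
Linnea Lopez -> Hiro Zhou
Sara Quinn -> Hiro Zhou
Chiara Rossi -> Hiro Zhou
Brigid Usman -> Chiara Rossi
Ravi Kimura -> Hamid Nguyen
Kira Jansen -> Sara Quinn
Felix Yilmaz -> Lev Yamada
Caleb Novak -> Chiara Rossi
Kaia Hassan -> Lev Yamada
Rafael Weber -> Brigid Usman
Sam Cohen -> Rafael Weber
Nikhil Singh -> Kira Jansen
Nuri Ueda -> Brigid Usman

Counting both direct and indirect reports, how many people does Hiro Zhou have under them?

Hiro Zhou directly manages Lev Yamada, Hamid Nguyen, Linnea Lopez, Sara Quinn, Chiara Rossi. Under Lev Yamada: Kaia Hassan, Felix Yilmaz (2). Under Hamid Nguyen: Ravi Kimura (1). Linnea Lopez has no reports. Under Sara Quinn: Kira Jansen, Nikhil Singh (2). Under Chiara Rossi: Caleb Novak, Brigid Usman, Nuri Ueda, Rafael Weber, Sam Cohen (5). So Hiro Zhou's organization is 5 direct reports plus everyone under them: 3 + 2 + 1 + 3 + 6 = 15.

15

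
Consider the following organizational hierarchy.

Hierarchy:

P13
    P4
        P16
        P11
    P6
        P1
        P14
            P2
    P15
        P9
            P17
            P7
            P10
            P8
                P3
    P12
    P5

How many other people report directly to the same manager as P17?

P17 reports to P9. P9's other direct reports are P7, P10, P8 — 3 peers.

3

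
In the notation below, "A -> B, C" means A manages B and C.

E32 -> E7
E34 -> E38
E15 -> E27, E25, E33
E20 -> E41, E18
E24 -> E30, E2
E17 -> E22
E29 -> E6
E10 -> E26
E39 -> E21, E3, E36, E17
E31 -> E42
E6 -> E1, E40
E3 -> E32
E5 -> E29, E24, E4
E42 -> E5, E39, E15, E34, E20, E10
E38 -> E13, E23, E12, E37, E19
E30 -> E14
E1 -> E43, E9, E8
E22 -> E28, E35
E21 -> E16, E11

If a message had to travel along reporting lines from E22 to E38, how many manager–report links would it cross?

5

E22 is 3 levels below E42, and E38 is 2 levels below E42 (their lowest common manager). The shortest path runs up from E22 to E42 and back down to E38: 3 + 2 = 5 links.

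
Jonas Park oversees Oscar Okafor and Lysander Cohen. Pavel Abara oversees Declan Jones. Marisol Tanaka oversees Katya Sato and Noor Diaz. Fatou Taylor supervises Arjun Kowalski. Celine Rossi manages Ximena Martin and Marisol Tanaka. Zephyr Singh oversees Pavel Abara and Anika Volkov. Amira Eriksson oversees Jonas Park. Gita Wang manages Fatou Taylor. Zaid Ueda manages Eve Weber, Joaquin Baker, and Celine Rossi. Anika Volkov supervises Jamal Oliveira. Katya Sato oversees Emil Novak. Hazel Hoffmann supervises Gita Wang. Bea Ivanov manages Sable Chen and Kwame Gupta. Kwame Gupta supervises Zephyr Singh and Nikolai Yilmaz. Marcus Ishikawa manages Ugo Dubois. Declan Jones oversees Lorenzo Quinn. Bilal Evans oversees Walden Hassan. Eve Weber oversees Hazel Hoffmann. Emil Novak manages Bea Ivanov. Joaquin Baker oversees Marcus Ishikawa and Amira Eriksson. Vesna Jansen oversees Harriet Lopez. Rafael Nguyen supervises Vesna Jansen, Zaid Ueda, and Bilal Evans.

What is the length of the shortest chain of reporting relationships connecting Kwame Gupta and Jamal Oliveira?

3

Jamal Oliveira is in Kwame Gupta's organization: the chain from Jamal Oliveira up to Kwame Gupta is Jamal Oliveira → Anika Volkov → Zephyr Singh → Kwame Gupta, which is 3 links.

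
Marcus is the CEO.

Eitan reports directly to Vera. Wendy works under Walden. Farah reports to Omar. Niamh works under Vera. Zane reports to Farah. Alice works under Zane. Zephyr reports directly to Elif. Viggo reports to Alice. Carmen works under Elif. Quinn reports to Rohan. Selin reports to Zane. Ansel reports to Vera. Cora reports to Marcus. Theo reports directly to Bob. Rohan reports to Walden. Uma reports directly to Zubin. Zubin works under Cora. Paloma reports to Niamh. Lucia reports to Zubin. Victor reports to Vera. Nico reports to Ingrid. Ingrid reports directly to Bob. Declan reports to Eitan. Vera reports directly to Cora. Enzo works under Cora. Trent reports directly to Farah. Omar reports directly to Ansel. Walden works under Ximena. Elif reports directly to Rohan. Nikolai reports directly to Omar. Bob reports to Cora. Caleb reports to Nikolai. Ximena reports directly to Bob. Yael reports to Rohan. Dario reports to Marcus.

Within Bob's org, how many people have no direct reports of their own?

7

The people in Bob's organization with no one reporting to them are Theo, Wendy, Yael, Quinn, Carmen, Zephyr, Nico. That is 7.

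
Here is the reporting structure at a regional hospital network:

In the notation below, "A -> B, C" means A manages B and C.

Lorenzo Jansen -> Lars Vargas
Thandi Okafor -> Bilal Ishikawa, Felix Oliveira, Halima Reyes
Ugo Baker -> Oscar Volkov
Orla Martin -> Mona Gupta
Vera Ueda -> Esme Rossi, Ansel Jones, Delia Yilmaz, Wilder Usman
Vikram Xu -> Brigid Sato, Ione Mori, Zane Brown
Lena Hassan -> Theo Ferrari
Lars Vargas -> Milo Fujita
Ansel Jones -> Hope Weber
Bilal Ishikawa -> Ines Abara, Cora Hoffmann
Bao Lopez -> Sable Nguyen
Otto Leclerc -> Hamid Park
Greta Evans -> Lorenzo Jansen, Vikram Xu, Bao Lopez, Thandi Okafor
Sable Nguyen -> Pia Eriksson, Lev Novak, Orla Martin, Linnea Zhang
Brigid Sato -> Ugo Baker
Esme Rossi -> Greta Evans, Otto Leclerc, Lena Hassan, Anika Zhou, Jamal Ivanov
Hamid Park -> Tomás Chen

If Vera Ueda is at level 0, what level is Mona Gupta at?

6

Chain from Mona Gupta up to Vera Ueda: Mona Gupta → Orla Martin → Sable Nguyen → Bao Lopez → Greta Evans → Esme Rossi → Vera Ueda. That is 6 steps up, so Mona Gupta is 6 levels below Vera Ueda.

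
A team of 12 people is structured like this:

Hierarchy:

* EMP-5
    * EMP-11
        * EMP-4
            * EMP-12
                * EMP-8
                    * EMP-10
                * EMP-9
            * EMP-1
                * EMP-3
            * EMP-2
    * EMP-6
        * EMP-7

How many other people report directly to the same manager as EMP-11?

1

EMP-11 reports to EMP-5. EMP-5's other direct reports are EMP-6 — 1 peer.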